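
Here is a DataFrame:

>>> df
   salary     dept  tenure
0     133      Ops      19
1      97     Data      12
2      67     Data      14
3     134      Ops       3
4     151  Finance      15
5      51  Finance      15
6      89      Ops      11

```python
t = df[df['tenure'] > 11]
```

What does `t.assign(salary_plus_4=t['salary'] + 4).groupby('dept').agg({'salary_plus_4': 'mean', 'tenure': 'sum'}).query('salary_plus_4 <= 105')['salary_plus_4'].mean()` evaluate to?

95.5

filter rows where tenure > 11:
   salary     dept  tenure
0     133      Ops      19
1      97     Data      12
2      67     Data      14
4     151  Finance      15
5      51  Finance      15
add column salary_plus_4 = t['salary'] + 4:
   salary     dept  tenure  salary_plus_4
0     133      Ops      19            137
1      97     Data      12            101
2      67     Data      14             71
4     151  Finance      15            155
5      51  Finance      15             55
group by dept: mean(salary_plus_4), sum(tenure):
         salary_plus_4  tenure
dept                          
Data              86.0      26
Finance          105.0      30
Ops              137.0      19
filter rows where salary_plus_4 <= 105:
         salary_plus_4  tenure
dept                          
Data              86.0      26
Finance          105.0      30
Then the mean of column 'salary_plus_4': 95.5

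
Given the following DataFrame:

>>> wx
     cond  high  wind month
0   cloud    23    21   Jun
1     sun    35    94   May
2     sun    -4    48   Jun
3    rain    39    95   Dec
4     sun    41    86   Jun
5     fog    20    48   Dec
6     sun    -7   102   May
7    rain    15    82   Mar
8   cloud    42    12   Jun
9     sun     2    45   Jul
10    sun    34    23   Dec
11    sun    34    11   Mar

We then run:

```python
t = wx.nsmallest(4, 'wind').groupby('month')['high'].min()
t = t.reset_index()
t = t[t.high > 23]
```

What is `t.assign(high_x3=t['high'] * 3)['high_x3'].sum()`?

take 4 rows with smallest wind:
     cond  high  wind month
11    sun    34    11   Mar
8   cloud    42    12   Jun
0   cloud    23    21   Jun
10    sun    34    23   Dec
group by month, min of high:
month
Dec    34
Jun    23
Mar    34
Name: high, dtype: int64
reset_index():
  month  high
0   Dec    34
1   Jun    23
2   Mar    34
filter rows where high > 23:
  month  high
0   Dec    34
2   Mar    34
add column high_x3 = t['high'] * 3:
  month  high  high_x3
0   Dec    34      102
2   Mar    34      102
The sum of column 'high_x3' is 204.

204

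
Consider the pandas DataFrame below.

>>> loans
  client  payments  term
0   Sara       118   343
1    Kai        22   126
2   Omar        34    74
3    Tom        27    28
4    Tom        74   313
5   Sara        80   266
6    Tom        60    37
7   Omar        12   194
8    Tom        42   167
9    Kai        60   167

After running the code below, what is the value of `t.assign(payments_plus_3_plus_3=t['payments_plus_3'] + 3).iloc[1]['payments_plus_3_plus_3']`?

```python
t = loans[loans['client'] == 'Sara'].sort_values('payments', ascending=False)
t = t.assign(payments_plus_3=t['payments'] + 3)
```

86

filter rows where client == 'Sara':
  client  payments  term
0   Sara       118   343
5   Sara        80   266
sort by payments descending:
  client  payments  term
0   Sara       118   343
5   Sara        80   266
add column payments_plus_3 = t['payments'] + 3:
  client  payments  term  payments_plus_3
0   Sara       118   343              121
5   Sara        80   266               83
add column payments_plus_3_plus_3 = t['payments_plus_3'] + 3:
  client  payments  term  payments_plus_3  payments_plus_3_plus_3
0   Sara       118   343              121                     124
5   Sara        80   266               83                      86
Taking the value at position 1, column 'payments_plus_3_plus_3' gives 86.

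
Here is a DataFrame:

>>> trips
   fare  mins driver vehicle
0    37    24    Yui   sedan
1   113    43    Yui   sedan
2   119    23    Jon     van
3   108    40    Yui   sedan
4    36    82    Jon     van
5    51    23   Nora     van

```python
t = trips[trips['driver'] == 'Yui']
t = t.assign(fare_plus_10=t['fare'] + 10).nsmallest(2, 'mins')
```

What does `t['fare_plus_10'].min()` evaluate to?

47

filter rows where driver == 'Yui':
   fare  mins driver vehicle
0    37    24    Yui   sedan
1   113    43    Yui   sedan
3   108    40    Yui   sedan
add column fare_plus_10 = t['fare'] + 10:
   fare  mins driver vehicle  fare_plus_10
0    37    24    Yui   sedan            47
1   113    43    Yui   sedan           123
3   108    40    Yui   sedan           118
take 2 rows with smallest mins:
   fare  mins driver vehicle  fare_plus_10
0    37    24    Yui   sedan            47
3   108    40    Yui   sedan           118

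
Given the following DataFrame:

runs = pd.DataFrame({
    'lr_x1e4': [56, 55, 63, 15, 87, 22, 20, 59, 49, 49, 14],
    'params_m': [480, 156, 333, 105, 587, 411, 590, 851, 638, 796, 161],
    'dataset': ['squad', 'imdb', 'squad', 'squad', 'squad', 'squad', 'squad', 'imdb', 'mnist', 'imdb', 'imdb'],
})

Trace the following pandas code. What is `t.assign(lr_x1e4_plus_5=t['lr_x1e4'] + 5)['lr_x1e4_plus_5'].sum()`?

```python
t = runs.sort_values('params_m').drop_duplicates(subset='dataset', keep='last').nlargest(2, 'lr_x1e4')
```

sort by params_m:
    lr_x1e4  params_m dataset
3        15       105   squad
1        55       156    imdb
10       14       161    imdb
2        63       333   squad
5        22       411   squad
0        56       480   squad
4        87       587   squad
6        20       590   squad
8        49       638   mnist
9        49       796    imdb
7        59       851    imdb
drop duplicate dataset (keep=last):
   lr_x1e4  params_m dataset
6       20       590   squad
8       49       638   mnist
7       59       851    imdb
take 2 rows with largest lr_x1e4:
   lr_x1e4  params_m dataset
7       59       851    imdb
8       49       638   mnist
add column lr_x1e4_plus_5 = t['lr_x1e4'] + 5:
   lr_x1e4  params_m dataset  lr_x1e4_plus_5
7       59       851    imdb              64
8       49       638   mnist              54

118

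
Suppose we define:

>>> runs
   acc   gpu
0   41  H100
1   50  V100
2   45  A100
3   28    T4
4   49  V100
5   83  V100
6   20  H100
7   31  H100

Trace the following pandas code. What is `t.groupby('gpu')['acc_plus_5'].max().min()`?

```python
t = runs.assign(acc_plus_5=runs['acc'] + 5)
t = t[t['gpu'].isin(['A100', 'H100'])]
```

add column acc_plus_5 = runs['acc'] + 5:
   acc   gpu  acc_plus_5
0   41  H100          46
1   50  V100          55
2   45  A100          50
3   28    T4          33
4   49  V100          54
5   83  V100          88
6   20  H100          25
7   31  H100          36
filter rows where gpu in ['A100', 'H100']:
   acc   gpu  acc_plus_5
0   41  H100          46
2   45  A100          50
6   20  H100          25
7   31  H100          36
group by gpu, max of acc_plus_5:
gpu
A100    50
H100    46
Name: acc_plus_5, dtype: int64
Finally, min of the resulting series = 46.

46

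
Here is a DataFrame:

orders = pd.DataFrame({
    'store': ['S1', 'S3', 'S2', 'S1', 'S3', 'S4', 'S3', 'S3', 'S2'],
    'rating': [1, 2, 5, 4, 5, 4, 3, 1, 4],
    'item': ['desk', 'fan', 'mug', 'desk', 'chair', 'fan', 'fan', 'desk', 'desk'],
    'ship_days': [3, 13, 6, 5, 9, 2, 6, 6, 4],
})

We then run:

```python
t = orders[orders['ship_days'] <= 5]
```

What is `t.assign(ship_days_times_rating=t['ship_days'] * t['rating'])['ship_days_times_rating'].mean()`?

11.75

filter rows where ship_days <= 5:
  store  rating  item  ship_days
0    S1       1  desk          3
3    S1       4  desk          5
5    S4       4   fan          2
8    S2       4  desk          4
add column ship_days_times_rating = t['ship_days'] * t['rating']:
  store  rating  item  ship_days  ship_days_times_rating
0    S1       1  desk          3                       3
3    S1       4  desk          5                      20
5    S4       4   fan          2                       8
8    S2       4  desk          4                      16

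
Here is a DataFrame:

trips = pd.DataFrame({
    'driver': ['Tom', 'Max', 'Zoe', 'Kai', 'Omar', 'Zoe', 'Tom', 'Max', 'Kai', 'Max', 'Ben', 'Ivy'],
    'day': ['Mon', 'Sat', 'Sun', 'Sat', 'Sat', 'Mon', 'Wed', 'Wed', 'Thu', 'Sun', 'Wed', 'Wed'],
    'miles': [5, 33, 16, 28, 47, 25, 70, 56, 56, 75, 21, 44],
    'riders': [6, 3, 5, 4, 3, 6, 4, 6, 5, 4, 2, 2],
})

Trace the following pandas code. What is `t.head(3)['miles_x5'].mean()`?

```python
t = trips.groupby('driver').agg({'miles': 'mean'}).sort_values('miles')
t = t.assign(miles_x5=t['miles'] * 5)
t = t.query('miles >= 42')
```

221.666666667

group by driver, mean of miles:
            miles
driver           
Ben     21.000000
Ivy     44.000000
Kai     42.000000
Max     54.666667
Omar    47.000000
Tom     37.500000
Zoe     20.500000
sort by miles:
            miles
driver           
Zoe     20.500000
Ben     21.000000
Tom     37.500000
Kai     42.000000
Ivy     44.000000
Omar    47.000000
Max     54.666667
add column miles_x5 = t['miles'] * 5:
            miles    miles_x5
driver                       
Zoe     20.500000  102.500000
Ben     21.000000  105.000000
Tom     37.500000  187.500000
Kai     42.000000  210.000000
Ivy     44.000000  220.000000
Omar    47.000000  235.000000
Max     54.666667  273.333333
filter rows where miles >= 42:
            miles    miles_x5
driver                       
Kai     42.000000  210.000000
Ivy     44.000000  220.000000
Omar    47.000000  235.000000
Max     54.666667  273.333333
take first 3 rows:
        miles  miles_x5
driver                 
Kai      42.0     210.0
Ivy      44.0     220.0
Omar     47.0     235.0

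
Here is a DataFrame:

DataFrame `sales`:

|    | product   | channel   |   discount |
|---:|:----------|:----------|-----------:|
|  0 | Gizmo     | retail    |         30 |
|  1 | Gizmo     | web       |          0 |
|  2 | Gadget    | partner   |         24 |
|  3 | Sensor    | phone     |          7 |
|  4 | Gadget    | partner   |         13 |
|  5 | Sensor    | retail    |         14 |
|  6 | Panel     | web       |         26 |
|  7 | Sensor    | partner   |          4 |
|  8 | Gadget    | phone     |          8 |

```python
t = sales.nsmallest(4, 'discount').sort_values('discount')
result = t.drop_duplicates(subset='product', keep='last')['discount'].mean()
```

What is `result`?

take 4 rows with smallest discount:
  product  channel  discount
1   Gizmo      web         0
7  Sensor  partner         4
3  Sensor    phone         7
8  Gadget    phone         8
sort by discount:
  product  channel  discount
1   Gizmo      web         0
7  Sensor  partner         4
3  Sensor    phone         7
8  Gadget    phone         8
drop duplicate product (keep=last):
  product channel  discount
1   Gizmo     web         0
3  Sensor   phone         7
8  Gadget   phone         8
Finally, mean of column 'discount' = 5.0.

5.0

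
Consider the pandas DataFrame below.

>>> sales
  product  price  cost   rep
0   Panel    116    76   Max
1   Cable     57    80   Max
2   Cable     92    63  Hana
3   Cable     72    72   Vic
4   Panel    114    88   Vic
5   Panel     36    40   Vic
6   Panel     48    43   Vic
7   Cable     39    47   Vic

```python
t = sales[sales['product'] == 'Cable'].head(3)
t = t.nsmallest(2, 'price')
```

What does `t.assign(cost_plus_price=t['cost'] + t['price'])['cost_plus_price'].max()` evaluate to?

144

filter rows where product == 'Cable':
  product  price  cost   rep
1   Cable     57    80   Max
2   Cable     92    63  Hana
3   Cable     72    72   Vic
7   Cable     39    47   Vic
take first 3 rows:
  product  price  cost   rep
1   Cable     57    80   Max
2   Cable     92    63  Hana
3   Cable     72    72   Vic
take 2 rows with smallest price:
  product  price  cost  rep
1   Cable     57    80  Max
3   Cable     72    72  Vic
add column cost_plus_price = t['cost'] + t['price']:
  product  price  cost  rep  cost_plus_price
1   Cable     57    80  Max              137
3   Cable     72    72  Vic              144
max of column 'cost_plus_price' → 144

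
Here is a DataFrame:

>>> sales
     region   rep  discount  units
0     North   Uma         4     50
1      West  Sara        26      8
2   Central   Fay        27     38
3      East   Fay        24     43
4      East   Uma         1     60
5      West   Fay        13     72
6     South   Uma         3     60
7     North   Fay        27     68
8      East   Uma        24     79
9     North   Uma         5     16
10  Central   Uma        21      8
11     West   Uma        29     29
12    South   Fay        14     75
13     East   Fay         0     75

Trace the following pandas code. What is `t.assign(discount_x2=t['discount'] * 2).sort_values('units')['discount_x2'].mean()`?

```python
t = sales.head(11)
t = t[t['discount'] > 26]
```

54.0

take first 11 rows:
     region   rep  discount  units
0     North   Uma         4     50
1      West  Sara        26      8
2   Central   Fay        27     38
3      East   Fay        24     43
4      East   Uma         1     60
5      West   Fay        13     72
6     South   Uma         3     60
7     North   Fay        27     68
8      East   Uma        24     79
9     North   Uma         5     16
10  Central   Uma        21      8
filter rows where discount > 26:
    region  rep  discount  units
2  Central  Fay        27     38
7    North  Fay        27     68
add column discount_x2 = t['discount'] * 2:
    region  rep  discount  units  discount_x2
2  Central  Fay        27     38           54
7    North  Fay        27     68           54
sort by units:
    region  rep  discount  units  discount_x2
2  Central  Fay        27     38           54
7    North  Fay        27     68           54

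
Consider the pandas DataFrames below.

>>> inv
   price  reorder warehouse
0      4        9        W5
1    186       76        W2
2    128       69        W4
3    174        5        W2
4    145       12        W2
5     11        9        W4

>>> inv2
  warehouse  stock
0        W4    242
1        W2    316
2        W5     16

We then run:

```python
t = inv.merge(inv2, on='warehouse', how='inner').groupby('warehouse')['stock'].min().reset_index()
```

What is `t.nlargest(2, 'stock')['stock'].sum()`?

558

merge on 'warehouse' (how='inner') → 6 rows:
   price  reorder warehouse  stock
0      4        9        W5     16
1    186       76        W2    316
2    128       69        W4    242
3    174        5        W2    316
4    145       12        W2    316
5     11        9        W4    242
group by warehouse, min of stock:
warehouse
W2    316
W4    242
W5     16
Name: stock, dtype: int64
reset_index():
  warehouse  stock
0        W2    316
1        W4    242
2        W5     16
take 2 rows with largest stock:
  warehouse  stock
0        W2    316
1        W4    242
Hence 558.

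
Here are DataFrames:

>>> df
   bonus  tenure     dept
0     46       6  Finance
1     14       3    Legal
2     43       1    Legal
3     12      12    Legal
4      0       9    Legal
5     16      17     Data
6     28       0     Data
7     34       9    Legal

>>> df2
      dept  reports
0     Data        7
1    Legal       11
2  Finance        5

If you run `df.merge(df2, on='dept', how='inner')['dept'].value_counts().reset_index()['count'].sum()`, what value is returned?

8

merge on 'dept' (how='inner') → 8 rows:
   bonus  tenure     dept  reports
0     46       6  Finance        5
1     14       3    Legal       11
2     43       1    Legal       11
3     12      12    Legal       11
4      0       9    Legal       11
5     16      17     Data        7
6     28       0     Data        7
7     34       9    Legal       11
value_counts of dept:
dept
Legal      5
Data       2
Finance    1
Name: count, dtype: int64
reset_index():
      dept  count
0    Legal      5
1     Data      2
2  Finance      1
Finally, sum of column 'count' = 8.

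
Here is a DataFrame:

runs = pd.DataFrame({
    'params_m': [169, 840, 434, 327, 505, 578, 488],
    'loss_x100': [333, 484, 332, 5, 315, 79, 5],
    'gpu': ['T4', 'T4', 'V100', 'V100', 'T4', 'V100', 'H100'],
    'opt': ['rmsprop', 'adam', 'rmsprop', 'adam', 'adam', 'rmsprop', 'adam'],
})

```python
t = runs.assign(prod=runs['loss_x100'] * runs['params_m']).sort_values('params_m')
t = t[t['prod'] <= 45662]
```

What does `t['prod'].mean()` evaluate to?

add column prod = runs['loss_x100'] * runs['params_m']:
   params_m  loss_x100   gpu      opt    prod
0       169        333    T4  rmsprop   56277
1       840        484    T4     adam  406560
2       434        332  V100  rmsprop  144088
3       327          5  V100     adam    1635
4       505        315    T4     adam  159075
5       578         79  V100  rmsprop   45662
6       488          5  H100     adam    2440
sort by params_m:
   params_m  loss_x100   gpu      opt    prod
0       169        333    T4  rmsprop   56277
3       327          5  V100     adam    1635
2       434        332  V100  rmsprop  144088
6       488          5  H100     adam    2440
4       505        315    T4     adam  159075
5       578         79  V100  rmsprop   45662
1       840        484    T4     adam  406560
filter rows where prod <= 45662:
   params_m  loss_x100   gpu      opt   prod
3       327          5  V100     adam   1635
6       488          5  H100     adam   2440
5       578         79  V100  rmsprop  45662
Hence 16579.0.

16579.0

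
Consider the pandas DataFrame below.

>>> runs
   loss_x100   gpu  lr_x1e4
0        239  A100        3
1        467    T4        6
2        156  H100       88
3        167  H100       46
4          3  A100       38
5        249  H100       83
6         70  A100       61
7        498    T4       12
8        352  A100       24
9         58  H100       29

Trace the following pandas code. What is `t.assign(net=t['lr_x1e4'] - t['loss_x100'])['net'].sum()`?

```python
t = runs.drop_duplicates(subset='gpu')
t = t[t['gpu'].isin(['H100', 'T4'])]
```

-529

drop duplicate gpu (keep=first):
   loss_x100   gpu  lr_x1e4
0        239  A100        3
1        467    T4        6
2        156  H100       88
filter rows where gpu in ['H100', 'T4']:
   loss_x100   gpu  lr_x1e4
1        467    T4        6
2        156  H100       88
add column net = t['lr_x1e4'] - t['loss_x100']:
   loss_x100   gpu  lr_x1e4  net
1        467    T4        6 -461
2        156  H100       88  -68
Taking the sum of column 'net' gives -529.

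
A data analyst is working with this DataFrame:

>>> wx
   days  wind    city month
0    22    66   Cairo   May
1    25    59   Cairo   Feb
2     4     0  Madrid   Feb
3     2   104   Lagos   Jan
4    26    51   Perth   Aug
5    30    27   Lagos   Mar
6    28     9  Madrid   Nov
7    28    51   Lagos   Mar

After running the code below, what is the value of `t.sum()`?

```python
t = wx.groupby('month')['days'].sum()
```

165

group by month, sum of days:
month
Aug    26
Feb    29
Jan     2
Mar    58
May    22
Nov    28
Name: days, dtype: int64
Hence 165.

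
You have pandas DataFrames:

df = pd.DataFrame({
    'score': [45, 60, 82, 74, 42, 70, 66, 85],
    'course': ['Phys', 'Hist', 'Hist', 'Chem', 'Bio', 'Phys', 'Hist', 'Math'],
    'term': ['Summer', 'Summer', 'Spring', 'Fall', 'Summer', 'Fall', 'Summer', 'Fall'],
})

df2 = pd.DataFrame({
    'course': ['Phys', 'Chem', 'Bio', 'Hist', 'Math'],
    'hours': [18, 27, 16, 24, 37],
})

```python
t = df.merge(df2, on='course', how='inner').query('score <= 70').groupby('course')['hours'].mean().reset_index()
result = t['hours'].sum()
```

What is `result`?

merge on 'course' (how='inner') → 8 rows:
   score course    term  hours
0     45   Phys  Summer     18
1     60   Hist  Summer     24
2     82   Hist  Spring     24
3     74   Chem    Fall     27
4     42    Bio  Summer     16
5     70   Phys    Fall     18
6     66   Hist  Summer     24
7     85   Math    Fall     37
filter rows where score <= 70:
   score course    term  hours
0     45   Phys  Summer     18
1     60   Hist  Summer     24
4     42    Bio  Summer     16
5     70   Phys    Fall     18
6     66   Hist  Summer     24
group by course, mean of hours:
course
Bio     16.0
Hist    24.0
Phys    18.0
Name: hours, dtype: float64
reset_index():
  course  hours
0    Bio   16.0
1   Hist   24.0
2   Phys   18.0

58.0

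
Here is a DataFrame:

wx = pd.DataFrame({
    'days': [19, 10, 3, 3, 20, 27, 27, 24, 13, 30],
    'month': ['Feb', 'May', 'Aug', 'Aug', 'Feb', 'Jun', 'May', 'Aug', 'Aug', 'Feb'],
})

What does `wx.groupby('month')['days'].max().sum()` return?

108

group by month, max of days:
month
Aug    24
Feb    30
Jun    27
May    27
Name: days, dtype: int64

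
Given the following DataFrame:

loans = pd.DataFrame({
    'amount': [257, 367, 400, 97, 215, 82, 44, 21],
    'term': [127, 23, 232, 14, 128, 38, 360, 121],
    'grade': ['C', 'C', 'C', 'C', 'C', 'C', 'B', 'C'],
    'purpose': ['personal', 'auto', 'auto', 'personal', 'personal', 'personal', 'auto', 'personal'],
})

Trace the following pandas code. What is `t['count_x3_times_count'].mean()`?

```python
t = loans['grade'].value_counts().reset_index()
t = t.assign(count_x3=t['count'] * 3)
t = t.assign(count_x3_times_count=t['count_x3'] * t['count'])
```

value_counts of grade:
grade
C    7
B    1
Name: count, dtype: int64
reset_index():
  grade  count
0     C      7
1     B      1
add column count_x3 = t['count'] * 3:
  grade  count  count_x3
0     C      7        21
1     B      1         3
add column count_x3_times_count = t['count_x3'] * t['count']:
  grade  count  count_x3  count_x3_times_count
0     C      7        21                   147
1     B      1         3                     3

75.0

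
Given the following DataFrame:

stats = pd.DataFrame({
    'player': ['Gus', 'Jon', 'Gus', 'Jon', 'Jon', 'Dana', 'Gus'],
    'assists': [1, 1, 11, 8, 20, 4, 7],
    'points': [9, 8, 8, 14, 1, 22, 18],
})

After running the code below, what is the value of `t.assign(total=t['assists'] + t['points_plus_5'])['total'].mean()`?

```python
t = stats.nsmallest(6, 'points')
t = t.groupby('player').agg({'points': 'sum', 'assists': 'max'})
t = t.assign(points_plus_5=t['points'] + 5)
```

49.5

take 6 rows with smallest points:
  player  assists  points
4    Jon       20       1
1    Jon        1       8
2    Gus       11       8
0    Gus        1       9
3    Jon        8      14
6    Gus        7      18
group by player: sum(points), max(assists):
        points  assists
player                 
Gus         35       11
Jon         23       20
add column points_plus_5 = t['points'] + 5:
        points  assists  points_plus_5
player                                
Gus         35       11             40
Jon         23       20             28
add column total = t['assists'] + t['points_plus_5']:
        points  assists  points_plus_5  total
player                                       
Gus         35       11             40     51
Jon         23       20             28     48
Hence 49.5.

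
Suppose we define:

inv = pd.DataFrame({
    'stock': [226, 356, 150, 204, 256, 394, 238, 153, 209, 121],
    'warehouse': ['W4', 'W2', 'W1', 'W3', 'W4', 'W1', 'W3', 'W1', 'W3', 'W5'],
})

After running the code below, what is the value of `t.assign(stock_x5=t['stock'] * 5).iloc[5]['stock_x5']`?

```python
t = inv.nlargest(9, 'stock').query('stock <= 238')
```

750

take 9 rows with largest stock:
   stock warehouse
5    394        W1
1    356        W2
4    256        W4
6    238        W3
0    226        W4
8    209        W3
3    204        W3
7    153        W1
2    150        W1
filter rows where stock <= 238:
   stock warehouse
6    238        W3
0    226        W4
8    209        W3
3    204        W3
7    153        W1
2    150        W1
add column stock_x5 = t['stock'] * 5:
   stock warehouse  stock_x5
6    238        W3      1190
0    226        W4      1130
8    209        W3      1045
3    204        W3      1020
7    153        W1       765
2    150        W1       750
Hence 750.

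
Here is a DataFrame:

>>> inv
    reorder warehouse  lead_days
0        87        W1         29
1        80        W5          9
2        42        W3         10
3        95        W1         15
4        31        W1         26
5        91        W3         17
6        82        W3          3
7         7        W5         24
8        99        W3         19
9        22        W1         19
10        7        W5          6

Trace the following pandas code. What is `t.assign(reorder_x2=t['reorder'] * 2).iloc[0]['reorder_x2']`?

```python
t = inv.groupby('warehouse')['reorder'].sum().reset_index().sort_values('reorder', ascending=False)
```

group by warehouse, sum of reorder:
warehouse
W1    235
W3    314
W5     94
Name: reorder, dtype: int64
reset_index():
  warehouse  reorder
0        W1      235
1        W3      314
2        W5       94
sort by reorder descending:
  warehouse  reorder
1        W3      314
0        W1      235
2        W5       94
add column reorder_x2 = t['reorder'] * 2:
  warehouse  reorder  reorder_x2
1        W3      314         628
0        W1      235         470
2        W5       94         188
value at position 0, column 'reorder_x2' → 628

628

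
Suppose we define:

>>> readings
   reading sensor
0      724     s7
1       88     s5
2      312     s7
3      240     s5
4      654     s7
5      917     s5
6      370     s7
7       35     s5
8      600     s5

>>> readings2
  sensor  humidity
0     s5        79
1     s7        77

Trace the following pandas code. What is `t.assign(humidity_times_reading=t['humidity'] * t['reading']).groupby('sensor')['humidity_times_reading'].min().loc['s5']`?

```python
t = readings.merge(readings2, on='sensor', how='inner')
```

merge on 'sensor' (how='inner') → 9 rows:
   reading sensor  humidity
0      724     s7        77
1       88     s5        79
2      312     s7        77
3      240     s5        79
4      654     s7        77
5      917     s5        79
6      370     s7        77
7       35     s5        79
8      600     s5        79
add column humidity_times_reading = t['humidity'] * t['reading']:
   reading sensor  humidity  humidity_times_reading
0      724     s7        77                   55748
1       88     s5        79                    6952
2      312     s7        77                   24024
3      240     s5        79                   18960
4      654     s7        77                   50358
5      917     s5        79                   72443
6      370     s7        77                   28490
7       35     s5        79                    2765
8      600     s5        79                   47400
group by sensor, min of humidity_times_reading:
sensor
s5     2765
s7    24024
Name: humidity_times_reading, dtype: int64
Taking the value at index 's5' gives 2765.

2765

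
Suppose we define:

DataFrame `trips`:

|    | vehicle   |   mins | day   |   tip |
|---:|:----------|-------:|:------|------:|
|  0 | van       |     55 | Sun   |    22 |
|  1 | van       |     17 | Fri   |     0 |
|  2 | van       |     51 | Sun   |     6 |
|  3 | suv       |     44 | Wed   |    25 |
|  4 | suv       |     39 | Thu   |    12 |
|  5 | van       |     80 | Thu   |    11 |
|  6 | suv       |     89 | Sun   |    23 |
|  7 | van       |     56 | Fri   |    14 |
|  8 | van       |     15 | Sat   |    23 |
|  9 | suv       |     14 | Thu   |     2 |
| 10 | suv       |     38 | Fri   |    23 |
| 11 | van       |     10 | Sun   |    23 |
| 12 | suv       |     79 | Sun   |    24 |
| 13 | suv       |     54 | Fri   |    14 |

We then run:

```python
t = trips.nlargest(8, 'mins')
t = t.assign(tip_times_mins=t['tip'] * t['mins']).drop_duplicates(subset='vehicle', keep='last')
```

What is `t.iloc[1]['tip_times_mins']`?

1100

take 8 rows with largest mins:
   vehicle  mins  day  tip
6      suv    89  Sun   23
5      van    80  Thu   11
12     suv    79  Sun   24
7      van    56  Fri   14
0      van    55  Sun   22
13     suv    54  Fri   14
2      van    51  Sun    6
3      suv    44  Wed   25
add column tip_times_mins = t['tip'] * t['mins']:
   vehicle  mins  day  tip  tip_times_mins
6      suv    89  Sun   23            2047
5      van    80  Thu   11             880
12     suv    79  Sun   24            1896
7      van    56  Fri   14             784
0      van    55  Sun   22            1210
13     suv    54  Fri   14             756
2      van    51  Sun    6             306
3      suv    44  Wed   25            1100
drop duplicate vehicle (keep=last):
  vehicle  mins  day  tip  tip_times_mins
2     van    51  Sun    6             306
3     suv    44  Wed   25            1100
So iloc[1]['tip_times_mins'] = 1100.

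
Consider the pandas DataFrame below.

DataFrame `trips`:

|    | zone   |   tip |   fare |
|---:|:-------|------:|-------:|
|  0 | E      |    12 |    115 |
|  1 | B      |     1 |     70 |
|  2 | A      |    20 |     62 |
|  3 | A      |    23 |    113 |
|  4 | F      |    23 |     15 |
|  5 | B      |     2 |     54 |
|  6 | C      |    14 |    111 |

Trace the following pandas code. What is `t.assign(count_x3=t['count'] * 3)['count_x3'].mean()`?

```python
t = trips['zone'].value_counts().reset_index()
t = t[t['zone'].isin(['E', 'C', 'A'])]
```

value_counts of zone:
zone
B    2
A    2
E    1
F    1
C    1
Name: count, dtype: int64
reset_index():
  zone  count
0    B      2
1    A      2
2    E      1
3    F      1
4    C      1
filter rows where zone in ['E', 'C', 'A']:
  zone  count
1    A      2
2    E      1
4    C      1
add column count_x3 = t['count'] * 3:
  zone  count  count_x3
1    A      2         6
2    E      1         3
4    C      1         3

4.0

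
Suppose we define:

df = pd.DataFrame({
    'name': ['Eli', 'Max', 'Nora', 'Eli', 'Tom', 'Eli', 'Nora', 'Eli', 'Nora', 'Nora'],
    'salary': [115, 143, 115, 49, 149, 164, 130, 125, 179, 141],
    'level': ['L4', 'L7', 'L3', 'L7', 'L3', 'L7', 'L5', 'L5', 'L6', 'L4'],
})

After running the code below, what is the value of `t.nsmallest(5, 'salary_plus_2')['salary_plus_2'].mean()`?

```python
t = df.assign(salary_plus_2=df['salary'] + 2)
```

add column salary_plus_2 = df['salary'] + 2:
   name  salary level  salary_plus_2
0   Eli     115    L4            117
1   Max     143    L7            145
2  Nora     115    L3            117
3   Eli      49    L7             51
4   Tom     149    L3            151
5   Eli     164    L7            166
6  Nora     130    L5            132
7   Eli     125    L5            127
8  Nora     179    L6            181
9  Nora     141    L4            143
take 5 rows with smallest salary_plus_2:
   name  salary level  salary_plus_2
3   Eli      49    L7             51
0   Eli     115    L4            117
2  Nora     115    L3            117
7   Eli     125    L5            127
6  Nora     130    L5            132

108.8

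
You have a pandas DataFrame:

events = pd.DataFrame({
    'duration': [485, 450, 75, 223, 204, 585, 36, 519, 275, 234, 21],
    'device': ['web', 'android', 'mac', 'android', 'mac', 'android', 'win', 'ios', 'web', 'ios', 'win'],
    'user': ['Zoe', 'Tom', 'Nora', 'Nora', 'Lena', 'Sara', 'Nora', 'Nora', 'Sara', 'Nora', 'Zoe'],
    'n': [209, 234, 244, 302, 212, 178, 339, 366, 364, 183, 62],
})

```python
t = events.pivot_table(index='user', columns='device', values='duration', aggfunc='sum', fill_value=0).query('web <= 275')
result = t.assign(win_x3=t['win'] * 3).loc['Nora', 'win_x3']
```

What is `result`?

pivot: rows=user, cols=device, sum(duration):
device  android  ios  mac  web  win
user                               
Lena          0    0  204    0    0
Nora        223  753   75    0   36
Sara        585    0    0  275    0
Tom         450    0    0    0    0
Zoe           0    0    0  485   21
filter rows where web <= 275:
device  android  ios  mac  web  win
user                               
Lena          0    0  204    0    0
Nora        223  753   75    0   36
Sara        585    0    0  275    0
Tom         450    0    0    0    0
add column win_x3 = t['win'] * 3:
device  android  ios  mac  web  win  win_x3
user                                       
Lena          0    0  204    0    0       0
Nora        223  753   75    0   36     108
Sara        585    0    0  275    0       0
Tom         450    0    0    0    0       0
Taking the value at row 'Nora', column 'win_x3' gives 108.

108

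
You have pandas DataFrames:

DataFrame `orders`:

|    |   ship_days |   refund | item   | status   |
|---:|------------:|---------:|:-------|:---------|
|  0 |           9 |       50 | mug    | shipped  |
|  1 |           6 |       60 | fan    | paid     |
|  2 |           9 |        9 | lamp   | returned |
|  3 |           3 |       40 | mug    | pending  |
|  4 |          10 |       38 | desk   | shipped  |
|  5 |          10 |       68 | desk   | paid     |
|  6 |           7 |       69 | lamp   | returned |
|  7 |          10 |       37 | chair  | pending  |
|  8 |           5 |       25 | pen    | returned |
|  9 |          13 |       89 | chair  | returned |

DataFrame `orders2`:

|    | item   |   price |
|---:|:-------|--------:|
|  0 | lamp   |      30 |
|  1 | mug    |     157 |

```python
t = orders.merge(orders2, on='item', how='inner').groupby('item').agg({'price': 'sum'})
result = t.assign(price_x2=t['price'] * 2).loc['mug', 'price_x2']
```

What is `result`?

628

merge on 'item' (how='inner') → 4 rows:
   ship_days  refund  item    status  price
0          9      50   mug   shipped    157
1          9       9  lamp  returned     30
2          3      40   mug   pending    157
3          7      69  lamp  returned     30
group by item, sum of price:
      price
item       
lamp     60
mug     314
add column price_x2 = t['price'] * 2:
      price  price_x2
item                 
lamp     60       120
mug     314       628
Finally, value at row 'mug', column 'price_x2' = 628.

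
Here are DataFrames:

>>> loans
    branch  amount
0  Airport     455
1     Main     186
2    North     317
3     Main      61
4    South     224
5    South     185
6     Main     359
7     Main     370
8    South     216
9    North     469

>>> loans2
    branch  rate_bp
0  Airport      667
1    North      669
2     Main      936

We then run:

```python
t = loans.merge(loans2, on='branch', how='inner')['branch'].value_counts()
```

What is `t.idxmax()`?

Main

merge on 'branch' (how='inner') → 7 rows:
    branch  amount  rate_bp
0  Airport     455      667
1     Main     186      936
2    North     317      669
3     Main      61      936
4     Main     359      936
5     Main     370      936
6    North     469      669
value_counts of branch:
branch
Main       4
North      2
Airport    1
Name: count, dtype: int64
Reading off the label with the largest value, we get Main.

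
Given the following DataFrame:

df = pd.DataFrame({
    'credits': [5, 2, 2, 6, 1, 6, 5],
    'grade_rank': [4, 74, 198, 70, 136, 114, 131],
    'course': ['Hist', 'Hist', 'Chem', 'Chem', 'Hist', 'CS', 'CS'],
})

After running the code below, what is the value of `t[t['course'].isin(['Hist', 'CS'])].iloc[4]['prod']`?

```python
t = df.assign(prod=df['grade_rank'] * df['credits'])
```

add column prod = df['grade_rank'] * df['credits']:
   credits  grade_rank course  prod
0        5           4   Hist    20
1        2          74   Hist   148
2        2         198   Chem   396
3        6          70   Chem   420
4        1         136   Hist   136
5        6         114     CS   684
6        5         131     CS   655
filter rows where course in ['Hist', 'CS']:
   credits  grade_rank course  prod
0        5           4   Hist    20
1        2          74   Hist   148
4        1         136   Hist   136
5        6         114     CS   684
6        5         131     CS   655

655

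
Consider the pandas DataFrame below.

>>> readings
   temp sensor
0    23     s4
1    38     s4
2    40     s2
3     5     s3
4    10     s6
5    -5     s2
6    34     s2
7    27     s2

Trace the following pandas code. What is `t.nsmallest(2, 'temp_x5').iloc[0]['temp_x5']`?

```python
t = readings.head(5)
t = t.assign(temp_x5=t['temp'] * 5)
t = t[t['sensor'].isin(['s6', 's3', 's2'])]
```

25

take first 5 rows:
   temp sensor
0    23     s4
1    38     s4
2    40     s2
3     5     s3
4    10     s6
add column temp_x5 = t['temp'] * 5:
   temp sensor  temp_x5
0    23     s4      115
1    38     s4      190
2    40     s2      200
3     5     s3       25
4    10     s6       50
filter rows where sensor in ['s6', 's3', 's2']:
   temp sensor  temp_x5
2    40     s2      200
3     5     s3       25
4    10     s6       50
take 2 rows with smallest temp_x5:
   temp sensor  temp_x5
3     5     s3       25
4    10     s6       50
The value at position 0, column 'temp_x5' is 25.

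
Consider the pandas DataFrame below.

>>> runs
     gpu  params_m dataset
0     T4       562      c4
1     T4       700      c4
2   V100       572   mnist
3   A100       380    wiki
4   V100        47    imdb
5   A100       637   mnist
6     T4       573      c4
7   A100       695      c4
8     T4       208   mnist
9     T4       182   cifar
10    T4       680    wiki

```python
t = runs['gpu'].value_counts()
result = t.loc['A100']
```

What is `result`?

value_counts of gpu:
gpu
T4      6
A100    3
V100    2
Name: count, dtype: int64
Then the value at index 'A100': 3

3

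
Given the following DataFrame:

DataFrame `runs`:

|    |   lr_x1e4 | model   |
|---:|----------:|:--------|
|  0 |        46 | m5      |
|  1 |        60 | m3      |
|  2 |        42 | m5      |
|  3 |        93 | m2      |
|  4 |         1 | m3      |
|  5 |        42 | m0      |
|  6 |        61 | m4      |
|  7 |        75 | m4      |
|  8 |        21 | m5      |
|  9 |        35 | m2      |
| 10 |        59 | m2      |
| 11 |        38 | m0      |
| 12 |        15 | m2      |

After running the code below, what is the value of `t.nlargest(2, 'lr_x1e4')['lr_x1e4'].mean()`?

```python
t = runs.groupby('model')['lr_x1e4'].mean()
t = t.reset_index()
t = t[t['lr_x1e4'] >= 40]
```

59.25

group by model, mean of lr_x1e4:
model
m0    40.000000
m2    50.500000
m3    30.500000
m4    68.000000
m5    36.333333
Name: lr_x1e4, dtype: float64
reset_index():
  model    lr_x1e4
0    m0  40.000000
1    m2  50.500000
2    m3  30.500000
3    m4  68.000000
4    m5  36.333333
filter rows where lr_x1e4 >= 40:
  model  lr_x1e4
0    m0     40.0
1    m2     50.5
3    m4     68.0
take 2 rows with largest lr_x1e4:
  model  lr_x1e4
3    m4     68.0
1    m2     50.5
The mean of column 'lr_x1e4' is 59.25.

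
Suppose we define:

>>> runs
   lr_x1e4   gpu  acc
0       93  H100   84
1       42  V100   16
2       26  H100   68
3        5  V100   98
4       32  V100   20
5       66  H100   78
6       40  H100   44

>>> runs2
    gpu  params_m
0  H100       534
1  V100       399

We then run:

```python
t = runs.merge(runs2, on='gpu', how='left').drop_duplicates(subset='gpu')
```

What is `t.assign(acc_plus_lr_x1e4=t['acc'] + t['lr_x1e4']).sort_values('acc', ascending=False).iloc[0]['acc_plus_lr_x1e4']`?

177

merge on 'gpu' (how='left') → 7 rows:
   lr_x1e4   gpu  acc  params_m
0       93  H100   84       534
1       42  V100   16       399
2       26  H100   68       534
3        5  V100   98       399
4       32  V100   20       399
5       66  H100   78       534
6       40  H100   44       534
drop duplicate gpu (keep=first):
   lr_x1e4   gpu  acc  params_m
0       93  H100   84       534
1       42  V100   16       399
add column acc_plus_lr_x1e4 = t['acc'] + t['lr_x1e4']:
   lr_x1e4   gpu  acc  params_m  acc_plus_lr_x1e4
0       93  H100   84       534               177
1       42  V100   16       399                58
sort by acc descending:
   lr_x1e4   gpu  acc  params_m  acc_plus_lr_x1e4
0       93  H100   84       534               177
1       42  V100   16       399                58
The value at position 0, column 'acc_plus_lr_x1e4' is 177.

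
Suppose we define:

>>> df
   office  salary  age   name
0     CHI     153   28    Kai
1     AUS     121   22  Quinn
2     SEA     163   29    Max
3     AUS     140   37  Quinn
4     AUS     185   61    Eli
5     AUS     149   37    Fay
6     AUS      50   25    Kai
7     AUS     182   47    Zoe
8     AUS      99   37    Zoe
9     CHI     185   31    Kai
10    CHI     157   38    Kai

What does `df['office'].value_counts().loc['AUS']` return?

7

value_counts of office:
office
AUS    7
CHI    3
SEA    1
Name: count, dtype: int64
Hence 7.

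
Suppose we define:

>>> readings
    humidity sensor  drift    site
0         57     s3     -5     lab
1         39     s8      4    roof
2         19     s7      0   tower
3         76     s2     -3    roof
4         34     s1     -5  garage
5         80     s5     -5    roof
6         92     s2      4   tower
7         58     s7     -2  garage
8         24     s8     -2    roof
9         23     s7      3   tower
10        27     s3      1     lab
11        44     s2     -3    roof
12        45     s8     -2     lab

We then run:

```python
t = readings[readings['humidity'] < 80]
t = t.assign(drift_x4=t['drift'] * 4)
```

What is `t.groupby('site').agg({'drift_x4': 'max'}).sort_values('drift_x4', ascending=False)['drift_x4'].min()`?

filter rows where humidity < 80:
    humidity sensor  drift    site
0         57     s3     -5     lab
1         39     s8      4    roof
2         19     s7      0   tower
3         76     s2     -3    roof
4         34     s1     -5  garage
7         58     s7     -2  garage
8         24     s8     -2    roof
9         23     s7      3   tower
10        27     s3      1     lab
11        44     s2     -3    roof
12        45     s8     -2     lab
add column drift_x4 = t['drift'] * 4:
    humidity sensor  drift    site  drift_x4
0         57     s3     -5     lab       -20
1         39     s8      4    roof        16
2         19     s7      0   tower         0
3         76     s2     -3    roof       -12
4         34     s1     -5  garage       -20
7         58     s7     -2  garage        -8
8         24     s8     -2    roof        -8
9         23     s7      3   tower        12
10        27     s3      1     lab         4
11        44     s2     -3    roof       -12
12        45     s8     -2     lab        -8
group by site, max of drift_x4:
        drift_x4
site            
garage        -8
lab            4
roof          16
tower         12
sort by drift_x4 descending:
        drift_x4
site            
roof          16
tower         12
lab            4
garage        -8

-8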